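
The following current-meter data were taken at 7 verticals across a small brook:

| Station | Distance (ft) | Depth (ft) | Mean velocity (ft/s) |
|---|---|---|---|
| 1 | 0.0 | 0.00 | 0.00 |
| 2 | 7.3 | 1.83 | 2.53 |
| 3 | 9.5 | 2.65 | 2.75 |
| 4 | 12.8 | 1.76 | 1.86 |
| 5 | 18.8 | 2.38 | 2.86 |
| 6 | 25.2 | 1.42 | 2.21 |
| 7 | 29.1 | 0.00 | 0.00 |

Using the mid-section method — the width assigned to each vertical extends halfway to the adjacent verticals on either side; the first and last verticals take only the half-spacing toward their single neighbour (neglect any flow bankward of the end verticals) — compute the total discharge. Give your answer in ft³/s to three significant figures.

116 ft³/s

w_2 = (9.5 − 0.0)/2 = 4.75 ft; q_2 = 2.53 × 1.83 × 4.75 = 21.99 ft³/s
w_3 = (12.8 − 7.3)/2 = 2.75 ft; q_3 = 2.75 × 2.65 × 2.75 = 20.04 ft³/s
w_4 = (18.8 − 9.5)/2 = 4.65 ft; q_4 = 1.86 × 1.76 × 4.65 = 15.22 ft³/s
w_5 = (25.2 − 12.8)/2 = 6.2 ft; q_5 = 2.86 × 2.38 × 6.2 = 42.20 ft³/s
w_6 = (29.1 − 18.8)/2 = 5.15 ft; q_6 = 2.21 × 1.42 × 5.15 = 16.16 ft³/s
Stations 1, 7 contribute zero (depth or velocity is 0).
Q = Σ qᵢ = 115.6 ft³/s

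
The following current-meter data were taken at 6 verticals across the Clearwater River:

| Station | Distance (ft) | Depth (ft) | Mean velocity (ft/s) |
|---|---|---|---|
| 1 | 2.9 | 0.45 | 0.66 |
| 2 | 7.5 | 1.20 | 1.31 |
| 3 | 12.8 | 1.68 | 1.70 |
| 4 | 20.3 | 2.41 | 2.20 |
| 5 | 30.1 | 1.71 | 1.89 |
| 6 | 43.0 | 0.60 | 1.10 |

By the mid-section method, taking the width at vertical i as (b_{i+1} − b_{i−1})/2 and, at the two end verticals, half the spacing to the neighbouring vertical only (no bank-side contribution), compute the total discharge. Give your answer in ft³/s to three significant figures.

w_1 = (7.5 − 2.9)/2 = 2.3 ft; q_1 = 0.66 × 0.45 × 2.3 = 0.6831 ft³/s
w_2 = (12.8 − 2.9)/2 = 4.95 ft; q_2 = 1.31 × 1.20 × 4.95 = 7.781 ft³/s
w_3 = (20.3 − 7.5)/2 = 6.4 ft; q_3 = 1.70 × 1.68 × 6.4 = 18.28 ft³/s
w_4 = (30.1 − 12.8)/2 = 8.65 ft; q_4 = 2.20 × 2.41 × 8.65 = 45.86 ft³/s
w_5 = (43.0 − 20.3)/2 = 11.35 ft; q_5 = 1.89 × 1.71 × 11.35 = 36.68 ft³/s
w_6 = (43.0 − 30.1)/2 = 6.45 ft; q_6 = 1.10 × 0.60 × 6.45 = 4.257 ft³/s
Q = Σ qᵢ = 113.5 ft³/s

114 ft³/s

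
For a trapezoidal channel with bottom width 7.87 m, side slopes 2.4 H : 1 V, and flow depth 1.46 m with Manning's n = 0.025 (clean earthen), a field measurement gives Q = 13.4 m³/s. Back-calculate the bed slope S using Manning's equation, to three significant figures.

0.000370

A = (b + z·y)·y = (7.87 + 2.4×1.46)×1.46 = 16.61 m²
P = b + 2y√(1+z²) = 7.87 + 2×1.46×√(1+2.4²) = 15.46 m
R = A/P = 16.61/15.46 = 1.074 m
S = (Q·n / (1·A·R^(2/3)))² = (13.4×0.025 / (1×16.61×1.049))² = 0.0003700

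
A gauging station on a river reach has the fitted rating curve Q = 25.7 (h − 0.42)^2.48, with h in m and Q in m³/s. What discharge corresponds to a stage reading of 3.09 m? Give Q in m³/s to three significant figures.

Q = 25.7 × (3.09 − 0.42)^2.48 = 25.7 × 2.67^2.48 = 293.5 m³/s

294 m³/s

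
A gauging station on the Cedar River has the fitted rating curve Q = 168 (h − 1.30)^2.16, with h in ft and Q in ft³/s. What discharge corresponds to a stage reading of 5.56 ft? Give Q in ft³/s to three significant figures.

3840 ft³/s

Q = 168 × (5.56 − 1.30)^2.16 = 168 × 4.26^2.16 = 3844 ft³/s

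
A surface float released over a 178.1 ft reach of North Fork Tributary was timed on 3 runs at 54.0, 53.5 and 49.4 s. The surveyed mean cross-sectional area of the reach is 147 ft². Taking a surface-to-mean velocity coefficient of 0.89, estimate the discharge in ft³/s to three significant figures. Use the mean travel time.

446 ft³/s

t̄ = (54.0 + 53.5 + 49.4) / 3 = 52.3 s
v_surface = L / t̄ = 178.1 / 52.3 = 3.405 ft/s
v_mean = 0.89 × 3.405 = 3.031 ft/s
Q = A × v_mean = 147 × 3.031 = 445.5 ft³/s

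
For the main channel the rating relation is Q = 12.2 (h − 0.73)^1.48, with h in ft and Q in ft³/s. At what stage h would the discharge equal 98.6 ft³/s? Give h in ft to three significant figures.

h − h₀ = (Q/C)^(1/b) = (98.6/12.2)^(1/1.48) = 4.104 ft
h = 0.73 + 4.104 = 4.834 ft

4.83 ft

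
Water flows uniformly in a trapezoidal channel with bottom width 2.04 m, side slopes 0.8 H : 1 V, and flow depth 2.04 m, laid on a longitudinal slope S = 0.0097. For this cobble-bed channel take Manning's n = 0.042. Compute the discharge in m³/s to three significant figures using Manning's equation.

A = (b + z·y)·y = (2.04 + 0.8×2.04)×2.04 = 7.491 m²
P = b + 2y√(1+z²) = 2.04 + 2×2.04×√(1+0.8²) = 7.265 m
R = A/P = 7.491/7.265 = 1.031 m
Q = (1/n)·A·R^(2/3)·S^(1/2) = (1/0.042) × 7.491 × 1.031^(2/3) × 0.0097^(1/2) = 17.93 m³/s

17.9 m³/s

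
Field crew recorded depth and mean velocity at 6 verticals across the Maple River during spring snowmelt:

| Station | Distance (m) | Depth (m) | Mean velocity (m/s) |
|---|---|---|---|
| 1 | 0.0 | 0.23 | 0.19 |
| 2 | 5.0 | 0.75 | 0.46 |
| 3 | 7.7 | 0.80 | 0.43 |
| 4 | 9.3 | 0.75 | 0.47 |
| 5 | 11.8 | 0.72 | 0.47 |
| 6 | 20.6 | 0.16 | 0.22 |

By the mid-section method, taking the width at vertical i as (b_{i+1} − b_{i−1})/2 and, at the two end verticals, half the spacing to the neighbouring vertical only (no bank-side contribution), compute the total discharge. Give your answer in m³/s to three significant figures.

w_1 = (5.0 − 0.0)/2 = 2.5 m; q_1 = 0.19 × 0.23 × 2.5 = 0.1093 m³/s
w_2 = (7.7 − 0.0)/2 = 3.85 m; q_2 = 0.46 × 0.75 × 3.85 = 1.328 m³/s
w_3 = (9.3 − 5.0)/2 = 2.15 m; q_3 = 0.43 × 0.80 × 2.15 = 0.7396 m³/s
w_4 = (11.8 − 7.7)/2 = 2.05 m; q_4 = 0.47 × 0.75 × 2.05 = 0.7226 m³/s
w_5 = (20.6 − 9.3)/2 = 5.65 m; q_5 = 0.47 × 0.72 × 5.65 = 1.912 m³/s
w_6 = (20.6 − 11.8)/2 = 4.4 m; q_6 = 0.22 × 0.16 × 4.4 = 0.1549 m³/s
Q = Σ qᵢ = 4.967 m³/s

4.97 m³/s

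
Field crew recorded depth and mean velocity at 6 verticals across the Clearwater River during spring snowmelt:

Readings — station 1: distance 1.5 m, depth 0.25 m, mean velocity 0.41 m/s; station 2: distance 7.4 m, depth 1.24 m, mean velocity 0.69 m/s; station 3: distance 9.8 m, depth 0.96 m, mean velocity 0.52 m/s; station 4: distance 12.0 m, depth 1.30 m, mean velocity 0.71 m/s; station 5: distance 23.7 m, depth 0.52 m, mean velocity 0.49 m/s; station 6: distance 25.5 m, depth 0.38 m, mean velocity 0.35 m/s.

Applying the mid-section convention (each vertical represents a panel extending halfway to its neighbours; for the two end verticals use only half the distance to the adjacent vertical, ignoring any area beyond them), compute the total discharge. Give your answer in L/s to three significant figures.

13300 L/s

w_1 = (7.4 − 1.5)/2 = 2.95 m; q_1 = 0.41 × 0.25 × 2.95 = 0.3024 m³/s
w_2 = (9.8 − 1.5)/2 = 4.15 m; q_2 = 0.69 × 1.24 × 4.15 = 3.551 m³/s
w_3 = (12.0 − 7.4)/2 = 2.3 m; q_3 = 0.52 × 0.96 × 2.3 = 1.148 m³/s
w_4 = (23.7 − 9.8)/2 = 6.95 m; q_4 = 0.71 × 1.30 × 6.95 = 6.415 m³/s
w_5 = (25.5 − 12.0)/2 = 6.75 m; q_5 = 0.49 × 0.52 × 6.75 = 1.720 m³/s
w_6 = (25.5 − 23.7)/2 = 0.9 m; q_6 = 0.35 × 0.38 × 0.9 = 0.1197 m³/s
Q = Σ qᵢ = 13.26 m³/s
= 13.26 × 1000 = 13260 L/s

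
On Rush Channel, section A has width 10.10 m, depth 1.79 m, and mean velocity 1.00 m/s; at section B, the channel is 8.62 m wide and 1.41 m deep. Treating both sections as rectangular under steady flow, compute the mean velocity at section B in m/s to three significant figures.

Q = A₁V₁ = (10.10×1.79) × 1.00 = 18.08 m³/s
A₂ = 8.62 × 1.41 = 12.15 m²
V₂ = Q/A₂ = 18.08/12.15 = 1.487 m/s

1.49 m/s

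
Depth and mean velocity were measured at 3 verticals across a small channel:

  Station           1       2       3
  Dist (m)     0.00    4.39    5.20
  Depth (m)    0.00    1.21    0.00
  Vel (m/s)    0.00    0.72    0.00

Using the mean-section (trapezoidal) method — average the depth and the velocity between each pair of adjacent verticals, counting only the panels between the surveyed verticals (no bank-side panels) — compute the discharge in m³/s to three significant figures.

1.13 m³/s

Panel 1-2: Δb = 4.39 m, d̄ = (0.00+1.21)/2 = 0.605, v̄ = (0.00+0.72)/2 = 0.36 → q = 4.39×0.605×0.36 = 0.9561 m³/s
Panel 2-3: Δb = 0.81 m, d̄ = (1.21+0.00)/2 = 0.605, v̄ = (0.72+0.00)/2 = 0.36 → q = 0.81×0.605×0.36 = 0.1764 m³/s
Q = Σ q = 1.133 m³/s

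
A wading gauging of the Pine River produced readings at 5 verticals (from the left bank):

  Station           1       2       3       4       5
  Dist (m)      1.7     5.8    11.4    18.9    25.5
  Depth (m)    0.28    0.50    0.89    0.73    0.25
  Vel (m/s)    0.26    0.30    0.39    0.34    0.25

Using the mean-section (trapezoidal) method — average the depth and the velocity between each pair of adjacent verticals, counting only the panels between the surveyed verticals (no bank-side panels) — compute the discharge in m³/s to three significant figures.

4.96 m³/s

Panel 1-2: Δb = 4.1 m, d̄ = (0.28+0.50)/2 = 0.39, v̄ = (0.26+0.30)/2 = 0.28 → q = 4.1×0.39×0.28 = 0.4477 m³/s
Panel 2-3: Δb = 5.6 m, d̄ = (0.50+0.89)/2 = 0.695, v̄ = (0.30+0.39)/2 = 0.345 → q = 5.6×0.695×0.345 = 1.343 m³/s
Panel 3-4: Δb = 7.5 m, d̄ = (0.89+0.73)/2 = 0.81, v̄ = (0.39+0.34)/2 = 0.365 → q = 7.5×0.81×0.365 = 2.217 m³/s
Panel 4-5: Δb = 6.6 m, d̄ = (0.73+0.25)/2 = 0.49, v̄ = (0.34+0.25)/2 = 0.295 → q = 6.6×0.49×0.295 = 0.9540 m³/s
Q = Σ q = 4.962 m³/s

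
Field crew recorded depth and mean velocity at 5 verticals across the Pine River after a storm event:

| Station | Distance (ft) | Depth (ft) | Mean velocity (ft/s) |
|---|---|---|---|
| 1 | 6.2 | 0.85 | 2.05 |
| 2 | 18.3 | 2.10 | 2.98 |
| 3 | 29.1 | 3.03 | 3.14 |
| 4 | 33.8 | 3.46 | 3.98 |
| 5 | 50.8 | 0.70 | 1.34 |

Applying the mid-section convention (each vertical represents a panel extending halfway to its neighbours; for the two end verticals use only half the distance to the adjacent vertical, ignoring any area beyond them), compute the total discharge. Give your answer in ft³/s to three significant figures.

313 ft³/s

w_1 = (18.3 − 6.2)/2 = 6.05 ft; q_1 = 2.05 × 0.85 × 6.05 = 10.54 ft³/s
w_2 = (29.1 − 6.2)/2 = 11.45 ft; q_2 = 2.98 × 2.10 × 11.45 = 71.65 ft³/s
w_3 = (33.8 − 18.3)/2 = 7.75 ft; q_3 = 3.14 × 3.03 × 7.75 = 73.74 ft³/s
w_4 = (50.8 − 29.1)/2 = 10.85 ft; q_4 = 3.98 × 3.46 × 10.85 = 149.4 ft³/s
w_5 = (50.8 − 33.8)/2 = 8.5 ft; q_5 = 1.34 × 0.70 × 8.5 = 7.973 ft³/s
Q = Σ qᵢ = 313.3 ft³/s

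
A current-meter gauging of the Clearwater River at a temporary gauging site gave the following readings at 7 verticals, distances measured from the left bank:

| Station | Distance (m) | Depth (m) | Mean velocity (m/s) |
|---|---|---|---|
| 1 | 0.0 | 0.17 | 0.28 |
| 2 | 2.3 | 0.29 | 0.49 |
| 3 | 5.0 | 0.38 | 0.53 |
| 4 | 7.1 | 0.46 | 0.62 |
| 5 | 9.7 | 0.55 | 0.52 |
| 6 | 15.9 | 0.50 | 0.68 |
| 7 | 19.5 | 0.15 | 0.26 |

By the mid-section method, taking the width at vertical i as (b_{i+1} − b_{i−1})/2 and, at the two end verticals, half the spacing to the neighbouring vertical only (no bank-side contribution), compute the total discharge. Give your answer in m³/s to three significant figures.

w_1 = (2.3 − 0.0)/2 = 1.15 m; q_1 = 0.28 × 0.17 × 1.15 = 0.05474 m³/s
w_2 = (5.0 − 0.0)/2 = 2.5 m; q_2 = 0.49 × 0.29 × 2.5 = 0.3553 m³/s
w_3 = (7.1 − 2.3)/2 = 2.4 m; q_3 = 0.53 × 0.38 × 2.4 = 0.4834 m³/s
w_4 = (9.7 − 5.0)/2 = 2.35 m; q_4 = 0.62 × 0.46 × 2.35 = 0.6702 m³/s
w_5 = (15.9 − 7.1)/2 = 4.4 m; q_5 = 0.52 × 0.55 × 4.4 = 1.258 m³/s
w_6 = (19.5 − 9.7)/2 = 4.9 m; q_6 = 0.68 × 0.50 × 4.9 = 1.666 m³/s
w_7 = (19.5 − 15.9)/2 = 1.8 m; q_7 = 0.26 × 0.15 × 1.8 = 0.07020 m³/s
Q = Σ qᵢ = 4.558 m³/s

4.56 m³/s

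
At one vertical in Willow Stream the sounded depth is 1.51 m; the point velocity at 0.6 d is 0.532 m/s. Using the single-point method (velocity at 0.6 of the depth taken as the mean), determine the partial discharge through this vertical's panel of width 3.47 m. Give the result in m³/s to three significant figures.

2.79 m³/s

v̄ = v₀.₆ = 0.532 m/s
q = v̄ × d × w = 0.5320 × 1.51 × 3.47 = 2.788 m³/s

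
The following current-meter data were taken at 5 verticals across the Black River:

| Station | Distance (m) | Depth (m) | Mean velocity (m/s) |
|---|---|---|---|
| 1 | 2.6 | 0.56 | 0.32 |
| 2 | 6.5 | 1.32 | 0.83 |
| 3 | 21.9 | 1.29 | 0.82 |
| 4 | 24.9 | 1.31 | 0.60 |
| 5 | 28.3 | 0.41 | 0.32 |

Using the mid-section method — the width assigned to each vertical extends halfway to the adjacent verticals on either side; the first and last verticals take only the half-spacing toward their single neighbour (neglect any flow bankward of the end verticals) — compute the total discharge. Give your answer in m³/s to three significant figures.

23.4 m³/s

w_1 = (6.5 − 2.6)/2 = 1.95 m; q_1 = 0.32 × 0.56 × 1.95 = 0.3494 m³/s
w_2 = (21.9 − 2.6)/2 = 9.65 m; q_2 = 0.83 × 1.32 × 9.65 = 10.57 m³/s
w_3 = (24.9 − 6.5)/2 = 9.2 m; q_3 = 0.82 × 1.29 × 9.2 = 9.732 m³/s
w_4 = (28.3 − 21.9)/2 = 3.2 m; q_4 = 0.60 × 1.31 × 3.2 = 2.515 m³/s
w_5 = (28.3 − 24.9)/2 = 1.7 m; q_5 = 0.32 × 0.41 × 1.7 = 0.2230 m³/s
Q = Σ qᵢ = 23.39 m³/s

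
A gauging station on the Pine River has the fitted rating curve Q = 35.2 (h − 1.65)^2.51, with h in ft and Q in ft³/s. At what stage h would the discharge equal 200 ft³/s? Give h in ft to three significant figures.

h − h₀ = (Q/C)^(1/b) = (200/35.2)^(1/2.51) = 1.998 ft
h = 1.65 + 1.998 = 3.648 ft

3.65 ft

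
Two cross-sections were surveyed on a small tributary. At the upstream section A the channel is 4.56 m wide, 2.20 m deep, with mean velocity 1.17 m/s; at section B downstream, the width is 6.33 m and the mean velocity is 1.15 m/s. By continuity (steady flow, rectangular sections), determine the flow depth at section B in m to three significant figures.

Q = A₁V₁ = (4.56×2.20) × 1.17 = 11.74 m³/s
d₂ = Q/(b₂ V₂) = 11.74/(6.33×1.15) = 1.612 m

1.61 m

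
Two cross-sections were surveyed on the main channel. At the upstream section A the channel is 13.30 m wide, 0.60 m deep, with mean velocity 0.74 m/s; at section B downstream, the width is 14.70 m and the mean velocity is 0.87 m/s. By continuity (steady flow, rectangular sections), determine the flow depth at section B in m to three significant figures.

Q = A₁V₁ = (13.30×0.60) × 0.74 = 5.905 m³/s
d₂ = Q/(b₂ V₂) = 5.905/(14.70×0.87) = 0.4617 m

0.462 m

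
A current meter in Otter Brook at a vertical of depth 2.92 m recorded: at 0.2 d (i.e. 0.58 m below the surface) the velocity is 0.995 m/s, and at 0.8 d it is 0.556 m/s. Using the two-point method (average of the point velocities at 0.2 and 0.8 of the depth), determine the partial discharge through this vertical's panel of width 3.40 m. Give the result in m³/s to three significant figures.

v̄ = (0.995 + 0.556) / 2 = 0.7755 m/s
q = v̄ × d × w = 0.7755 × 2.92 × 3.40 = 7.699 m³/s

7.70 m³/s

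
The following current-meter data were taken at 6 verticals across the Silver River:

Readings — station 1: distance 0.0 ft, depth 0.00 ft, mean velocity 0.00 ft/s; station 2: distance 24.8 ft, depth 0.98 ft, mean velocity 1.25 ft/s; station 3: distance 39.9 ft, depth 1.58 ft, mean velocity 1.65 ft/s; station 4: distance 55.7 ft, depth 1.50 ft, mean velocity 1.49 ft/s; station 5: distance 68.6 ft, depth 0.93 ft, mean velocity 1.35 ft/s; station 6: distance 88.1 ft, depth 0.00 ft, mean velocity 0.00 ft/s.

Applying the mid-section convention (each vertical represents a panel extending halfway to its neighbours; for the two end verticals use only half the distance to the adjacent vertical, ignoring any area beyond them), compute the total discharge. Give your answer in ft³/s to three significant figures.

117 ft³/s

w_2 = (39.9 − 0.0)/2 = 19.95 ft; q_2 = 1.25 × 0.98 × 19.95 = 24.44 ft³/s
w_3 = (55.7 − 24.8)/2 = 15.45 ft; q_3 = 1.65 × 1.58 × 15.45 = 40.28 ft³/s
w_4 = (68.6 − 39.9)/2 = 14.35 ft; q_4 = 1.49 × 1.50 × 14.35 = 32.07 ft³/s
w_5 = (88.1 − 55.7)/2 = 16.2 ft; q_5 = 1.35 × 0.93 × 16.2 = 20.34 ft³/s
Stations 1, 6 contribute zero (depth or velocity is 0).
Q = Σ qᵢ = 117.1 ft³/s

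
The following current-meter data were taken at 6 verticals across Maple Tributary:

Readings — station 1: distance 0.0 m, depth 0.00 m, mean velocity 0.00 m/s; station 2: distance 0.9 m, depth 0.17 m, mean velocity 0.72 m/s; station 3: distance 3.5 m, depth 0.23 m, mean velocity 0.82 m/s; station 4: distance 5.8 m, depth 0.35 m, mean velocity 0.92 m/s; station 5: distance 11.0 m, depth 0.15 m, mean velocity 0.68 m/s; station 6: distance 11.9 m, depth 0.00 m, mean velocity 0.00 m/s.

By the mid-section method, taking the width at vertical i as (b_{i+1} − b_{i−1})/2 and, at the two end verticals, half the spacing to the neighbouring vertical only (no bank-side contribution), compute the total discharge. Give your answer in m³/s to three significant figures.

2.19 m³/s

w_2 = (3.5 − 0.0)/2 = 1.75 m; q_2 = 0.72 × 0.17 × 1.75 = 0.2142 m³/s
w_3 = (5.8 − 0.9)/2 = 2.45 m; q_3 = 0.82 × 0.23 × 2.45 = 0.4621 m³/s
w_4 = (11.0 − 3.5)/2 = 3.75 m; q_4 = 0.92 × 0.35 × 3.75 = 1.208 m³/s
w_5 = (11.9 − 5.8)/2 = 3.05 m; q_5 = 0.68 × 0.15 × 3.05 = 0.3111 m³/s
Stations 1, 6 contribute zero (depth or velocity is 0).
Q = Σ qᵢ = 2.195 m³/s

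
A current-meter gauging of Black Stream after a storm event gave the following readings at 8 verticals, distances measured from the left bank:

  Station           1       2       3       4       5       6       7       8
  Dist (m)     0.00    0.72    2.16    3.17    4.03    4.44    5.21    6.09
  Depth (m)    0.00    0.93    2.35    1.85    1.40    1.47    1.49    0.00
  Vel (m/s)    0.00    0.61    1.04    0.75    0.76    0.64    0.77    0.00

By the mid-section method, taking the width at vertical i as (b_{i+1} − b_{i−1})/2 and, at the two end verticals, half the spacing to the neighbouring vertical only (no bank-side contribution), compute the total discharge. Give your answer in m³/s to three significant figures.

w_2 = (2.16 − 0.00)/2 = 1.08 m; q_2 = 0.61 × 0.93 × 1.08 = 0.6127 m³/s
w_3 = (3.17 − 0.72)/2 = 1.225 m; q_3 = 1.04 × 2.35 × 1.225 = 2.994 m³/s
w_4 = (4.03 − 2.16)/2 = 0.935 m; q_4 = 0.75 × 1.85 × 0.935 = 1.297 m³/s
w_5 = (4.44 − 3.17)/2 = 0.635 m; q_5 = 0.76 × 1.40 × 0.635 = 0.6756 m³/s
w_6 = (5.21 − 4.03)/2 = 0.59 m; q_6 = 0.64 × 1.47 × 0.59 = 0.5551 m³/s
w_7 = (6.09 − 4.44)/2 = 0.825 m; q_7 = 0.77 × 1.49 × 0.825 = 0.9465 m³/s
Stations 1, 8 contribute zero (depth or velocity is 0).
Q = Σ qᵢ = 7.081 m³/s

7.08 m³/s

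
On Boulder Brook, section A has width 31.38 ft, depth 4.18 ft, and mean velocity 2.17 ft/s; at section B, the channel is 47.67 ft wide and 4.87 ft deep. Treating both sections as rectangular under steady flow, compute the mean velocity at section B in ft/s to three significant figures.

1.23 ft/s

Q = A₁V₁ = (31.38×4.18) × 2.17 = 284.6 ft³/s
A₂ = 47.67 × 4.87 = 232.2 ft²
V₂ = Q/A₂ = 284.6/232.2 = 1.226 ft/s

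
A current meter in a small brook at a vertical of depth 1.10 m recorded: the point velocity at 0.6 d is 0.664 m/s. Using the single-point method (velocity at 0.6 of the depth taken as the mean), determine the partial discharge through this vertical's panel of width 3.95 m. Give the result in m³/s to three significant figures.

2.89 m³/s

v̄ = v₀.₆ = 0.664 m/s
q = v̄ × d × w = 0.6640 × 1.10 × 3.95 = 2.885 m³/s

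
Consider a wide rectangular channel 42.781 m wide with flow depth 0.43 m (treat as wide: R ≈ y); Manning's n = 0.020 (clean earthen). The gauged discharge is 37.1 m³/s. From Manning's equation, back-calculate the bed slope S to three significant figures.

A = b·y = 42.781 × 0.43 = 18.40 m²
Wide channel: R ≈ y = 0.43 m
S = (Q·n / (1·A·R^(2/3)))² = (37.1×0.020 / (1×18.40×0.5697))² = 0.005013

0.00501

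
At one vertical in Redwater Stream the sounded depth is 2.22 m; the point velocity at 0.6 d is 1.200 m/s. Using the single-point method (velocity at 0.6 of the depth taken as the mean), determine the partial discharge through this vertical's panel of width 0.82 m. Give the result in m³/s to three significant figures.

2.18 m³/s

v̄ = v₀.₆ = 1.200 m/s
q = v̄ × d × w = 1.200 × 2.22 × 0.82 = 2.184 m³/s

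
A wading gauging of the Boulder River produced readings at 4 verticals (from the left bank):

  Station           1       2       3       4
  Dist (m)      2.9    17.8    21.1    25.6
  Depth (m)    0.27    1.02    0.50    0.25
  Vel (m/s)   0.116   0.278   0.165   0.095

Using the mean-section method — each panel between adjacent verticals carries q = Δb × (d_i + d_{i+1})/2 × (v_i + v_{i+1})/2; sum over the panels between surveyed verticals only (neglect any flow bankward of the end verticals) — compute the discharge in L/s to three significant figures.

Panel 1-2: Δb = 14.9 m, d̄ = (0.27+1.02)/2 = 0.645, v̄ = (0.116+0.278)/2 = 0.197 → q = 14.9×0.645×0.197 = 1.893 m³/s
Panel 2-3: Δb = 3.3 m, d̄ = (1.02+0.50)/2 = 0.76, v̄ = (0.278+0.165)/2 = 0.2215 → q = 3.3×0.76×0.2215 = 0.5555 m³/s
Panel 3-4: Δb = 4.5 m, d̄ = (0.50+0.25)/2 = 0.375, v̄ = (0.165+0.095)/2 = 0.13 → q = 4.5×0.375×0.13 = 0.2194 m³/s
Q = Σ q = 2.668 m³/s
= 2.668 × 1000 = 2668 L/s

2670 L/s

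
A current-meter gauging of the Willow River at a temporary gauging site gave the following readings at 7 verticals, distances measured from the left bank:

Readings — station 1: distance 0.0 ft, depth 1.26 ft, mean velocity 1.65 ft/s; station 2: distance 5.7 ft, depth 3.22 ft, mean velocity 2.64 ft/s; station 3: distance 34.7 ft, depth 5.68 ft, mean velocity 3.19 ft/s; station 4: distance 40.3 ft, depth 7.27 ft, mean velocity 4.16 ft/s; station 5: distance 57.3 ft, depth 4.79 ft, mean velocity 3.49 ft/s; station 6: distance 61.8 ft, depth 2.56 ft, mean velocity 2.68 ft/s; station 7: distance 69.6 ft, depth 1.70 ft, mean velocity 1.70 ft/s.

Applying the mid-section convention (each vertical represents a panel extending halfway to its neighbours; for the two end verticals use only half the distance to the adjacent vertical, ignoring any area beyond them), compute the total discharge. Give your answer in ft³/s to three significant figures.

w_1 = (5.7 − 0.0)/2 = 2.85 ft; q_1 = 1.65 × 1.26 × 2.85 = 5.925 ft³/s
w_2 = (34.7 − 0.0)/2 = 17.35 ft; q_2 = 2.64 × 3.22 × 17.35 = 147.5 ft³/s
w_3 = (40.3 − 5.7)/2 = 17.3 ft; q_3 = 3.19 × 5.68 × 17.3 = 313.5 ft³/s
w_4 = (57.3 − 34.7)/2 = 11.3 ft; q_4 = 4.16 × 7.27 × 11.3 = 341.7 ft³/s
w_5 = (61.8 − 40.3)/2 = 10.75 ft; q_5 = 3.49 × 4.79 × 10.75 = 179.7 ft³/s
w_6 = (69.6 − 57.3)/2 = 6.15 ft; q_6 = 2.68 × 2.56 × 6.15 = 42.19 ft³/s
w_7 = (69.6 − 61.8)/2 = 3.9 ft; q_7 = 1.70 × 1.70 × 3.9 = 11.27 ft³/s
Q = Σ qᵢ = 1042 ft³/s

1040 ft³/s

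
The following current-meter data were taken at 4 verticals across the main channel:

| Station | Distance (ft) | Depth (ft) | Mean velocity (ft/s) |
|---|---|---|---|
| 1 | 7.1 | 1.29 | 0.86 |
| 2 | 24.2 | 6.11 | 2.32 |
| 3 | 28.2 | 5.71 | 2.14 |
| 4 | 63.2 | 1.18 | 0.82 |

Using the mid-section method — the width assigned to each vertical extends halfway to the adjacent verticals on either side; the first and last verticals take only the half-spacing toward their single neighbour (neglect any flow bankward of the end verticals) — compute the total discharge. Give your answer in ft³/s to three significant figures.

w_1 = (24.2 − 7.1)/2 = 8.55 ft; q_1 = 0.86 × 1.29 × 8.55 = 9.485 ft³/s
w_2 = (28.2 − 7.1)/2 = 10.55 ft; q_2 = 2.32 × 6.11 × 10.55 = 149.5 ft³/s
w_3 = (63.2 − 24.2)/2 = 19.5 ft; q_3 = 2.14 × 5.71 × 19.5 = 238.3 ft³/s
w_4 = (63.2 − 28.2)/2 = 17.5 ft; q_4 = 0.82 × 1.18 × 17.5 = 16.93 ft³/s
Q = Σ qᵢ = 414.2 ft³/s

414 ft³/s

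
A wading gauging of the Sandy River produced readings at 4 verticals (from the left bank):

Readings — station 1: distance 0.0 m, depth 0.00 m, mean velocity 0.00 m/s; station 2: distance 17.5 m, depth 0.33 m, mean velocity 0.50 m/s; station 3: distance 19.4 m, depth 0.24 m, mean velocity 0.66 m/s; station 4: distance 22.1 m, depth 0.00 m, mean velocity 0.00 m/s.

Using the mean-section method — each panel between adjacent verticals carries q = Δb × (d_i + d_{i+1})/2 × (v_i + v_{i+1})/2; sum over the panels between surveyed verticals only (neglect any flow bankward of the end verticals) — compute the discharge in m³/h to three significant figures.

Panel 1-2: Δb = 17.5 m, d̄ = (0.00+0.33)/2 = 0.165, v̄ = (0.00+0.50)/2 = 0.25 → q = 17.5×0.165×0.25 = 0.7219 m³/s
Panel 2-3: Δb = 1.9 m, d̄ = (0.33+0.24)/2 = 0.285, v̄ = (0.50+0.66)/2 = 0.58 → q = 1.9×0.285×0.58 = 0.3141 m³/s
Panel 3-4: Δb = 2.7 m, d̄ = (0.24+0.00)/2 = 0.12, v̄ = (0.66+0.00)/2 = 0.33 → q = 2.7×0.12×0.33 = 0.1069 m³/s
Q = Σ q = 1.143 m³/s
= 1.143 × 3600 = 4114 m³/h

4110 m³/h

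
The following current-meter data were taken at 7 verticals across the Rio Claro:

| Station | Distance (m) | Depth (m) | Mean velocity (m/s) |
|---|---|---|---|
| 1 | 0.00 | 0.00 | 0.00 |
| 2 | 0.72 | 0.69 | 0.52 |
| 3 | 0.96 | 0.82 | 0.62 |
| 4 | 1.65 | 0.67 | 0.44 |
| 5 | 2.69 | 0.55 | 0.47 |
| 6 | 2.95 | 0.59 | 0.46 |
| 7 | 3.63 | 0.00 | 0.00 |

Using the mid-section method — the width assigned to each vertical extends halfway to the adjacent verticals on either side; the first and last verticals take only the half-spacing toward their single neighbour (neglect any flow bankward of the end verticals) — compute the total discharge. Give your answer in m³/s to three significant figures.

0.959 m³/s

w_2 = (0.96 − 0.00)/2 = 0.48 m; q_2 = 0.52 × 0.69 × 0.48 = 0.1722 m³/s
w_3 = (1.65 − 0.72)/2 = 0.465 m; q_3 = 0.62 × 0.82 × 0.465 = 0.2364 m³/s
w_4 = (2.69 − 0.96)/2 = 0.865 m; q_4 = 0.44 × 0.67 × 0.865 = 0.2550 m³/s
w_5 = (2.95 − 1.65)/2 = 0.65 m; q_5 = 0.47 × 0.55 × 0.65 = 0.1680 m³/s
w_6 = (3.63 − 2.69)/2 = 0.47 m; q_6 = 0.46 × 0.59 × 0.47 = 0.1276 m³/s
Stations 1, 7 contribute zero (depth or velocity is 0).
Q = Σ qᵢ = 0.9592 m³/s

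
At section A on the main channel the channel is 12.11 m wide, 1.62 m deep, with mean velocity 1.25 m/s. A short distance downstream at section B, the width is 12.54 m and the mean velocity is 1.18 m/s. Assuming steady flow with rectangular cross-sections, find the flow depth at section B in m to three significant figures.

Q = A₁V₁ = (12.11×1.62) × 1.25 = 24.52 m³/s
d₂ = Q/(b₂ V₂) = 24.52/(12.54×1.18) = 1.657 m

1.66 m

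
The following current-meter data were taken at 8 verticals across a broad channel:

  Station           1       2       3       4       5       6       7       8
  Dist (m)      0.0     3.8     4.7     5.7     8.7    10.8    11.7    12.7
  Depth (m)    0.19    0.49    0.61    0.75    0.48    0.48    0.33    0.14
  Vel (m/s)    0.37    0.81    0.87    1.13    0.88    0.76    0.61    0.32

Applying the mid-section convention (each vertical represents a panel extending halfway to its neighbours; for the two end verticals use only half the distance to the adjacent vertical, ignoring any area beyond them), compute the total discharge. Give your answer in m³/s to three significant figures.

w_1 = (3.8 − 0.0)/2 = 1.9 m; q_1 = 0.37 × 0.19 × 1.9 = 0.1336 m³/s
w_2 = (4.7 − 0.0)/2 = 2.35 m; q_2 = 0.81 × 0.49 × 2.35 = 0.9327 m³/s
w_3 = (5.7 − 3.8)/2 = 0.95 m; q_3 = 0.87 × 0.61 × 0.95 = 0.5042 m³/s
w_4 = (8.7 − 4.7)/2 = 2 m; q_4 = 1.13 × 0.75 × 2 = 1.695 m³/s
w_5 = (10.8 − 5.7)/2 = 2.55 m; q_5 = 0.88 × 0.48 × 2.55 = 1.077 m³/s
w_6 = (11.7 − 8.7)/2 = 1.5 m; q_6 = 0.76 × 0.48 × 1.5 = 0.5472 m³/s
w_7 = (12.7 − 10.8)/2 = 0.95 m; q_7 = 0.61 × 0.33 × 0.95 = 0.1912 m³/s
w_8 = (12.7 − 11.7)/2 = 0.5 m; q_8 = 0.32 × 0.14 × 0.5 = 0.02240 m³/s
Q = Σ qᵢ = 5.103 m³/s

5.10 m³/s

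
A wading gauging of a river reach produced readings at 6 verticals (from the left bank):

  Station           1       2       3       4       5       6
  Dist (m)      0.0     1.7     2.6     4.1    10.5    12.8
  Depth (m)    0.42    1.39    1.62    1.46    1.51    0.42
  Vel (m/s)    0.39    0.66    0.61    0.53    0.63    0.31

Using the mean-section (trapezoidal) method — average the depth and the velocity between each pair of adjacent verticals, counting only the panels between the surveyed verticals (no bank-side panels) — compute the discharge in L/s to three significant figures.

Panel 1-2: Δb = 1.7 m, d̄ = (0.42+1.39)/2 = 0.905, v̄ = (0.39+0.66)/2 = 0.525 → q = 1.7×0.905×0.525 = 0.8077 m³/s
Panel 2-3: Δb = 0.9 m, d̄ = (1.39+1.62)/2 = 1.505, v̄ = (0.66+0.61)/2 = 0.635 → q = 0.9×1.505×0.635 = 0.8601 m³/s
Panel 3-4: Δb = 1.5 m, d̄ = (1.62+1.46)/2 = 1.54, v̄ = (0.61+0.53)/2 = 0.57 → q = 1.5×1.54×0.57 = 1.317 m³/s
Panel 4-5: Δb = 6.4 m, d̄ = (1.46+1.51)/2 = 1.485, v̄ = (0.53+0.63)/2 = 0.58 → q = 6.4×1.485×0.58 = 5.512 m³/s
Panel 5-6: Δb = 2.3 m, d̄ = (1.51+0.42)/2 = 0.965, v̄ = (0.63+0.31)/2 = 0.47 → q = 2.3×0.965×0.47 = 1.043 m³/s
Q = Σ q = 9.540 m³/s
= 9.540 × 1000 = 9540 L/s

9540 L/s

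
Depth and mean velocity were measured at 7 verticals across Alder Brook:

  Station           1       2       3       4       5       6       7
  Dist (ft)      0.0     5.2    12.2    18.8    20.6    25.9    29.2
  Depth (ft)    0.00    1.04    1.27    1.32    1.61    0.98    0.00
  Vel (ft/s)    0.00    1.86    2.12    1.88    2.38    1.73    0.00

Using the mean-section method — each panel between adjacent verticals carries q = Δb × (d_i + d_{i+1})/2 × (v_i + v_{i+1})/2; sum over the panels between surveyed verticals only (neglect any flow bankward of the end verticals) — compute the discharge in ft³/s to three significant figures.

56.8 ft³/s

Panel 1-2: Δb = 5.2 ft, d̄ = (0.00+1.04)/2 = 0.52, v̄ = (0.00+1.86)/2 = 0.93 → q = 5.2×0.52×0.93 = 2.515 ft³/s
Panel 2-3: Δb = 7 ft, d̄ = (1.04+1.27)/2 = 1.155, v̄ = (1.86+2.12)/2 = 1.99 → q = 7×1.155×1.99 = 16.09 ft³/s
Panel 3-4: Δb = 6.6 ft, d̄ = (1.27+1.32)/2 = 1.295, v̄ = (2.12+1.88)/2 = 2 → q = 6.6×1.295×2 = 17.09 ft³/s
Panel 4-5: Δb = 1.8 ft, d̄ = (1.32+1.61)/2 = 1.465, v̄ = (1.88+2.38)/2 = 2.13 → q = 1.8×1.465×2.13 = 5.617 ft³/s
Panel 5-6: Δb = 5.3 ft, d̄ = (1.61+0.98)/2 = 1.295, v̄ = (2.38+1.73)/2 = 2.055 → q = 5.3×1.295×2.055 = 14.10 ft³/s
Panel 6-7: Δb = 3.3 ft, d̄ = (0.98+0.00)/2 = 0.49, v̄ = (1.73+0.00)/2 = 0.865 → q = 3.3×0.49×0.865 = 1.399 ft³/s
Q = Σ q = 56.82 ft³/s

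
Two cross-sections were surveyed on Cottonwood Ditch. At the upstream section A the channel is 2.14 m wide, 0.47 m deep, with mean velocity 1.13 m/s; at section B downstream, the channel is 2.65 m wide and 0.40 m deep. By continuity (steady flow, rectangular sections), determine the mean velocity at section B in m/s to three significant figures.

1.07 m/s

Q = A₁V₁ = (2.14×0.47) × 1.13 = 1.137 m³/s
A₂ = 2.65 × 0.40 = 1.060 m²
V₂ = Q/A₂ = 1.137/1.060 = 1.072 m/s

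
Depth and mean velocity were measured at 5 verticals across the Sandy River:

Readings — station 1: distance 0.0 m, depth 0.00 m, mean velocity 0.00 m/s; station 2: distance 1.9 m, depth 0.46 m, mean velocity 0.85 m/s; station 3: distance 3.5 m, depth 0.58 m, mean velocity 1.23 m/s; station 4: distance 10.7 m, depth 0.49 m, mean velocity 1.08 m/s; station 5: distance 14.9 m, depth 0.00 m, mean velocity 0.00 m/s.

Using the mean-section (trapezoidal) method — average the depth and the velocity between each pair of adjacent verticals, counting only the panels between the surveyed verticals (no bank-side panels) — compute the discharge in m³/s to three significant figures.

6.06 m³/s

Panel 1-2: Δb = 1.9 m, d̄ = (0.00+0.46)/2 = 0.23, v̄ = (0.00+0.85)/2 = 0.425 → q = 1.9×0.23×0.425 = 0.1857 m³/s
Panel 2-3: Δb = 1.6 m, d̄ = (0.46+0.58)/2 = 0.52, v̄ = (0.85+1.23)/2 = 1.04 → q = 1.6×0.52×1.04 = 0.8653 m³/s
Panel 3-4: Δb = 7.2 m, d̄ = (0.58+0.49)/2 = 0.535, v̄ = (1.23+1.08)/2 = 1.155 → q = 7.2×0.535×1.155 = 4.449 m³/s
Panel 4-5: Δb = 4.2 m, d̄ = (0.49+0.00)/2 = 0.245, v̄ = (1.08+0.00)/2 = 0.54 → q = 4.2×0.245×0.54 = 0.5557 m³/s
Q = Σ q = 6.056 m³/s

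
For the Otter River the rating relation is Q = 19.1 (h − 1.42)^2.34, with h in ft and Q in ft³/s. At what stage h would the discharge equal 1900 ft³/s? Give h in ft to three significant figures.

8.56 ft

h − h₀ = (Q/C)^(1/b) = (1900/19.1)^(1/2.34) = 7.140 ft
h = 1.42 + 7.140 = 8.560 ft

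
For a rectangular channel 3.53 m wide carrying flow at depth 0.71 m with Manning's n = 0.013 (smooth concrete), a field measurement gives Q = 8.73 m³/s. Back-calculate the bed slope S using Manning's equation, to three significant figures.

0.00508

A = b·y = 3.53 × 0.71 = 2.506 m²
P = b + 2y = 3.53 + 2×0.71 = 4.950 m
R = A/P = 2.506/4.950 = 0.5063 m
S = (Q·n / (1·A·R^(2/3)))² = (8.73×0.013 / (1×2.506×0.6353))² = 0.005081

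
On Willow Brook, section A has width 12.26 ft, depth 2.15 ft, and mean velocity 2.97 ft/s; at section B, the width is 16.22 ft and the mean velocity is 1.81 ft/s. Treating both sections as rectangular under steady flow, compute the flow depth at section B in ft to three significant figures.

2.67 ft

Q = A₁V₁ = (12.26×2.15) × 2.97 = 78.29 ft³/s
d₂ = Q/(b₂ V₂) = 78.29/(16.22×1.81) = 2.667 ft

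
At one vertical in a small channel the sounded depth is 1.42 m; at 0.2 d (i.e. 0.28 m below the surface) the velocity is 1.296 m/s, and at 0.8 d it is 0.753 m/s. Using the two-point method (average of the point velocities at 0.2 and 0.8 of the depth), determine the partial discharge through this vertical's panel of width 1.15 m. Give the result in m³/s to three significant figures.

1.67 m³/s

v̄ = (1.296 + 0.753) / 2 = 1.025 m/s
q = v̄ × d × w = 1.025 × 1.42 × 1.15 = 1.673 m³/s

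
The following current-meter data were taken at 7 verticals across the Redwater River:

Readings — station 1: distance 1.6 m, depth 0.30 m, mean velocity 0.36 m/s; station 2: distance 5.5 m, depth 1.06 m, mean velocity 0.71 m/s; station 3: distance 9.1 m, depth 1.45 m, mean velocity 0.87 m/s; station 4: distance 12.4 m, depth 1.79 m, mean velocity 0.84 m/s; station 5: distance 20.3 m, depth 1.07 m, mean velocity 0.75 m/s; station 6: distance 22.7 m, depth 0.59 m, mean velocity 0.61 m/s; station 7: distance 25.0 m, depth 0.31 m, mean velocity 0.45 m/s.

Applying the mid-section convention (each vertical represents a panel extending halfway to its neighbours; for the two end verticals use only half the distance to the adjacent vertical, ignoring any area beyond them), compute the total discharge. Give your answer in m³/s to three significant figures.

20.9 m³/s

w_1 = (5.5 − 1.6)/2 = 1.95 m; q_1 = 0.36 × 0.30 × 1.95 = 0.2106 m³/s
w_2 = (9.1 − 1.6)/2 = 3.75 m; q_2 = 0.71 × 1.06 × 3.75 = 2.822 m³/s
w_3 = (12.4 − 5.5)/2 = 3.45 m; q_3 = 0.87 × 1.45 × 3.45 = 4.352 m³/s
w_4 = (20.3 − 9.1)/2 = 5.6 m; q_4 = 0.84 × 1.79 × 5.6 = 8.420 m³/s
w_5 = (22.7 − 12.4)/2 = 5.15 m; q_5 = 0.75 × 1.07 × 5.15 = 4.133 m³/s
w_6 = (25.0 − 20.3)/2 = 2.35 m; q_6 = 0.61 × 0.59 × 2.35 = 0.8458 m³/s
w_7 = (25.0 − 22.7)/2 = 1.15 m; q_7 = 0.45 × 0.31 × 1.15 = 0.1604 m³/s
Q = Σ qᵢ = 20.94 m³/s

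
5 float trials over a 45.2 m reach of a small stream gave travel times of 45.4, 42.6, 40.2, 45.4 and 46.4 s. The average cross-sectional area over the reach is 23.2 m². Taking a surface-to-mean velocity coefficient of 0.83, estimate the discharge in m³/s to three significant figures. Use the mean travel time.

19.8 m³/s

t̄ = (45.4 + 42.6 + 40.2 + 45.4 + 46.4) / 5 = 44 s
v_surface = L / t̄ = 45.2 / 44 = 1.027 m/s
v_mean = 0.83 × 1.027 = 0.8526 m/s
Q = A × v_mean = 23.2 × 0.8526 = 19.78 m³/s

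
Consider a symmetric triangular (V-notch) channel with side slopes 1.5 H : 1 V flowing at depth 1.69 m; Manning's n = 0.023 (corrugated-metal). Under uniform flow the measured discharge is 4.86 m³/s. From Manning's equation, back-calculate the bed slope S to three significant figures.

0.00109

A = z·y² = 1.5×1.69² = 4.284 m²
P = 2y√(1+z²) = 2×1.69×√(1+1.5²) = 6.093 m
R = A/P = 4.284/6.093 = 0.7031 m
S = (Q·n / (1·A·R^(2/3)))² = (4.86×0.023 / (1×4.284×0.7907))² = 0.001089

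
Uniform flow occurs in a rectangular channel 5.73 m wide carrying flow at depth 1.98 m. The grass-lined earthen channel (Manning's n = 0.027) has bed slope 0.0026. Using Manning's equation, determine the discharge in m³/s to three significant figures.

A = b·y = 5.73 × 1.98 = 11.35 m²
P = b + 2y = 5.73 + 2×1.98 = 9.690 m
R = A/P = 11.35/9.690 = 1.171 m
Q = (1/n)·A·R^(2/3)·S^(1/2) = (1/0.027) × 11.35 × 1.171^(2/3) × 0.0026^(1/2) = 23.80 m³/s

23.8 m³/s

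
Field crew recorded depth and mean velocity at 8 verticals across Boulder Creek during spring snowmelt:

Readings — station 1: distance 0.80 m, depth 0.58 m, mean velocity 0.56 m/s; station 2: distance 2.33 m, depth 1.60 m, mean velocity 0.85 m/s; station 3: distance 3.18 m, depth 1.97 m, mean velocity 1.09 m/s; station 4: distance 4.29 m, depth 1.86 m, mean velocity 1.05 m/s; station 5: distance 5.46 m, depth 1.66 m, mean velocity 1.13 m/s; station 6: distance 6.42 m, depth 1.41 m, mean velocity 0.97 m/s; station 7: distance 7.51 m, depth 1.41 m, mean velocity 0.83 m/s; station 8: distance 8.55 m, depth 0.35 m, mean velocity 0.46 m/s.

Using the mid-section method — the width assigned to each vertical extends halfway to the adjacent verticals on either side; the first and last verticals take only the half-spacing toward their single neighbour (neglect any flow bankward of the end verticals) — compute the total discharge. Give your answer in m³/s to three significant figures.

10.9 m³/s

w_1 = (2.33 − 0.80)/2 = 0.765 m; q_1 = 0.56 × 0.58 × 0.765 = 0.2485 m³/s
w_2 = (3.18 − 0.80)/2 = 1.19 m; q_2 = 0.85 × 1.60 × 1.19 = 1.618 m³/s
w_3 = (4.29 − 2.33)/2 = 0.98 m; q_3 = 1.09 × 1.97 × 0.98 = 2.104 m³/s
w_4 = (5.46 − 3.18)/2 = 1.14 m; q_4 = 1.05 × 1.86 × 1.14 = 2.226 m³/s
w_5 = (6.42 − 4.29)/2 = 1.065 m; q_5 = 1.13 × 1.66 × 1.065 = 1.998 m³/s
w_6 = (7.51 − 5.46)/2 = 1.025 m; q_6 = 0.97 × 1.41 × 1.025 = 1.402 m³/s
w_7 = (8.55 − 6.42)/2 = 1.065 m; q_7 = 0.83 × 1.41 × 1.065 = 1.246 m³/s
w_8 = (8.55 − 7.51)/2 = 0.52 m; q_8 = 0.46 × 0.35 × 0.52 = 0.08372 m³/s
Q = Σ qᵢ = 10.93 m³/s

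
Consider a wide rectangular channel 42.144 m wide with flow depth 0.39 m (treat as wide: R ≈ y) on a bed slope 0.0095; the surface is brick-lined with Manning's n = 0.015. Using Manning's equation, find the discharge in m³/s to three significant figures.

A = b·y = 42.144 × 0.39 = 16.44 m²
Wide channel: R ≈ y = 0.39 m
Q = (1/n)·A·R^(2/3)·S^(1/2) = (1/0.015) × 16.44 × 0.3900^(2/3) × 0.0095^(1/2) = 57.01 m³/s

57.0 m³/s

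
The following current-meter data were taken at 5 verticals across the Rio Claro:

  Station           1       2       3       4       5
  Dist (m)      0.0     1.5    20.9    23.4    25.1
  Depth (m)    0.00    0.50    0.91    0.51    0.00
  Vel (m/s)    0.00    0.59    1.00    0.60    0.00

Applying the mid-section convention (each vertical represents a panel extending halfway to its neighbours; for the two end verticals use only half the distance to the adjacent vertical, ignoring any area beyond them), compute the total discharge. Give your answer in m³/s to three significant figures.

13.7 m³/s

w_2 = (20.9 − 0.0)/2 = 10.45 m; q_2 = 0.59 × 0.50 × 10.45 = 3.083 m³/s
w_3 = (23.4 − 1.5)/2 = 10.95 m; q_3 = 1.00 × 0.91 × 10.95 = 9.965 m³/s
w_4 = (25.1 − 20.9)/2 = 2.1 m; q_4 = 0.60 × 0.51 × 2.1 = 0.6426 m³/s
Stations 1, 5 contribute zero (depth or velocity is 0).
Q = Σ qᵢ = 13.69 m³/s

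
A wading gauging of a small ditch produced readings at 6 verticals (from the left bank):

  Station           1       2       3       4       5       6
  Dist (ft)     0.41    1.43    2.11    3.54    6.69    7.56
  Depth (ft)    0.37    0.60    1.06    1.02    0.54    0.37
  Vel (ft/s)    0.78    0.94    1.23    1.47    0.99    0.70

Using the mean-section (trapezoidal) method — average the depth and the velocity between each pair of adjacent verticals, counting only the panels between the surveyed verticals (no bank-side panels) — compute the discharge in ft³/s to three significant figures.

Panel 1-2: Δb = 1.02 ft, d̄ = (0.37+0.60)/2 = 0.485, v̄ = (0.78+0.94)/2 = 0.86 → q = 1.02×0.485×0.86 = 0.4254 ft³/s
Panel 2-3: Δb = 0.68 ft, d̄ = (0.60+1.06)/2 = 0.83, v̄ = (0.94+1.23)/2 = 1.085 → q = 0.68×0.83×1.085 = 0.6124 ft³/s
Panel 3-4: Δb = 1.43 ft, d̄ = (1.06+1.02)/2 = 1.04, v̄ = (1.23+1.47)/2 = 1.35 → q = 1.43×1.04×1.35 = 2.008 ft³/s
Panel 4-5: Δb = 3.15 ft, d̄ = (1.02+0.54)/2 = 0.78, v̄ = (1.47+0.99)/2 = 1.23 → q = 3.15×0.78×1.23 = 3.022 ft³/s
Panel 5-6: Δb = 0.87 ft, d̄ = (0.54+0.37)/2 = 0.455, v̄ = (0.99+0.70)/2 = 0.845 → q = 0.87×0.455×0.845 = 0.3345 ft³/s
Q = Σ q = 6.402 ft³/s

6.40 ft³/s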